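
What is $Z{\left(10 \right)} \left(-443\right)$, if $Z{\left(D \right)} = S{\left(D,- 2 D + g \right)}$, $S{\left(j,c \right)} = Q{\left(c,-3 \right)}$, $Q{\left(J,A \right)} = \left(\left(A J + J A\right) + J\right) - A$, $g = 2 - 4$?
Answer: $-50059$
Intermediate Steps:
$g = -2$ ($g = 2 - 4 = -2$)
$Q{\left(J,A \right)} = J - A + 2 A J$ ($Q{\left(J,A \right)} = \left(\left(A J + A J\right) + J\right) - A = \left(2 A J + J\right) - A = \left(J + 2 A J\right) - A = J - A + 2 A J$)
$S{\left(j,c \right)} = 3 - 5 c$ ($S{\left(j,c \right)} = c - -3 + 2 \left(-3\right) c = c + 3 - 6 c = 3 - 5 c$)
$Z{\left(D \right)} = 13 + 10 D$ ($Z{\left(D \right)} = 3 - 5 \left(- 2 D - 2\right) = 3 - 5 \left(-2 - 2 D\right) = 3 + \left(10 + 10 D\right) = 13 + 10 D$)
$Z{\left(10 \right)} \left(-443\right) = \left(13 + 10 \cdot 10\right) \left(-443\right) = \left(13 + 100\right) \left(-443\right) = 113 \left(-443\right) = -50059$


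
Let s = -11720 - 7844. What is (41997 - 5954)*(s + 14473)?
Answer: -183494913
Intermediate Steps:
s = -19564
(41997 - 5954)*(s + 14473) = (41997 - 5954)*(-19564 + 14473) = 36043*(-5091) = -183494913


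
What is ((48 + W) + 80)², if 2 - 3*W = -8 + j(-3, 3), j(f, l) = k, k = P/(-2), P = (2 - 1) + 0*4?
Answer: 69169/4 ≈ 17292.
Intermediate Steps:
P = 1 (P = 1 + 0 = 1)
k = -½ (k = 1/(-2) = 1*(-½) = -½ ≈ -0.50000)
j(f, l) = -½
W = 7/2 (W = ⅔ - (-8 - ½)/3 = ⅔ - ⅓*(-17/2) = ⅔ + 17/6 = 7/2 ≈ 3.5000)
((48 + W) + 80)² = ((48 + 7/2) + 80)² = (103/2 + 80)² = (263/2)² = 69169/4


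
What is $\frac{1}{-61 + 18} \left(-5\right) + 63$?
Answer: $\frac{2714}{43} \approx 63.116$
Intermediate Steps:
$\frac{1}{-61 + 18} \left(-5\right) + 63 = \frac{1}{-43} \left(-5\right) + 63 = \left(- \frac{1}{43}\right) \left(-5\right) + 63 = \frac{5}{43} + 63 = \frac{2714}{43}$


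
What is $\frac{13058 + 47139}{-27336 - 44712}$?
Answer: $- \frac{60197}{72048} \approx -0.83551$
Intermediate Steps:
$\frac{13058 + 47139}{-27336 - 44712} = \frac{60197}{-72048} = 60197 \left(- \frac{1}{72048}\right) = - \frac{60197}{72048}$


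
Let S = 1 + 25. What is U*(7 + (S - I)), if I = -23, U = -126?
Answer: -7056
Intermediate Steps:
S = 26
U*(7 + (S - I)) = -126*(7 + (26 - 1*(-23))) = -126*(7 + (26 + 23)) = -126*(7 + 49) = -126*56 = -7056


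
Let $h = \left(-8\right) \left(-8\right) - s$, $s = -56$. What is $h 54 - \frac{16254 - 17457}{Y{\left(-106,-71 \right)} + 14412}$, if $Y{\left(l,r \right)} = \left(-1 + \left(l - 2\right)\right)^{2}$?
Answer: $\frac{170379843}{26293} \approx 6480.0$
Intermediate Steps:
$Y{\left(l,r \right)} = \left(-3 + l\right)^{2}$ ($Y{\left(l,r \right)} = \left(-1 + \left(-2 + l\right)\right)^{2} = \left(-3 + l\right)^{2}$)
$h = 120$ ($h = \left(-8\right) \left(-8\right) - -56 = 64 + 56 = 120$)
$h 54 - \frac{16254 - 17457}{Y{\left(-106,-71 \right)} + 14412} = 120 \cdot 54 - \frac{16254 - 17457}{\left(-3 - 106\right)^{2} + 14412} = 6480 - - \frac{1203}{\left(-109\right)^{2} + 14412} = 6480 - - \frac{1203}{11881 + 14412} = 6480 - - \frac{1203}{26293} = 6480 + \frac{1203}{26293} = \frac{170379843}{26293}$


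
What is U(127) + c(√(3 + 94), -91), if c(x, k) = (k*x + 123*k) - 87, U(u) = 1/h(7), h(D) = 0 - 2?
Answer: -22561/2 - 91*√97 ≈ -12177.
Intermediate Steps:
h(D) = -2
U(u) = -½ (U(u) = 1/(-2) = -½)
c(x, k) = -87 + 123*k + k*x (c(x, k) = (123*k + k*x) - 87 = -87 + 123*k + k*x)
U(127) + c(√(3 + 94), -91) = -½ + (-87 + 123*(-91) - 91*√(3 + 94)) = -½ + (-87 - 11193 - 91*√97) = -½ + (-11280 - 91*√97) = -22561/2 - 91*√97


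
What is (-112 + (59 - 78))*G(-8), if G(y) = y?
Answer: 1048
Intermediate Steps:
(-112 + (59 - 78))*G(-8) = (-112 + (59 - 78))*(-8) = (-112 - 19)*(-8) = -131*(-8) = 1048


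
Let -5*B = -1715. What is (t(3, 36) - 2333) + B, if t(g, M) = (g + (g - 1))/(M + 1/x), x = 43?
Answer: -3082295/1549 ≈ -1989.9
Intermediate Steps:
B = 343 (B = -⅕*(-1715) = 343)
t(g, M) = (-1 + 2*g)/(1/43 + M) (t(g, M) = (g + (g - 1))/(M + 1/43) = (g + (-1 + g))/(M + 1/43) = (-1 + 2*g)/(1/43 + M))
(t(3, 36) - 2333) + B = (43*(-1 + 2*3)/(1 + 43*36) - 2333) + 343 = (43*(-1 + 6)/(1 + 1548) - 2333) + 343 = (43*5/1549 - 2333) + 343 = (43*(1/1549)*5 - 2333) + 343 = (215/1549 - 2333) + 343 = -3613602/1549 + 343 = -3082295/1549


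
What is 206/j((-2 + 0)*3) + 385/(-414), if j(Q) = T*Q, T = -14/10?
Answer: 68375/2898 ≈ 23.594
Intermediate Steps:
T = -7/5 (T = -14*⅒ = -7/5 ≈ -1.4000)
j(Q) = -7*Q/5
206/j((-2 + 0)*3) + 385/(-414) = 206/((-7*(-2 + 0)*3/5)) + 385/(-414) = 206/((-(-14)*3/5)) + 385*(-1/414) = 206/((-7/5*(-6))) - 385/414 = 206/(42/5) - 385/414 = 206*(5/42) - 385/414 = 515/21 - 385/414 = 68375/2898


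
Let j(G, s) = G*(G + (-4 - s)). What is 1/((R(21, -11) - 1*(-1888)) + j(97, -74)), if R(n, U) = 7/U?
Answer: 11/198950 ≈ 5.5290e-5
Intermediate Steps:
j(G, s) = G*(-4 + G - s)
1/((R(21, -11) - 1*(-1888)) + j(97, -74)) = 1/((7/(-11) - 1*(-1888)) + 97*(-4 + 97 - 1*(-74))) = 1/((7*(-1/11) + 1888) + 97*(-4 + 97 + 74)) = 1/((-7/11 + 1888) + 97*167) = 1/(20761/11 + 16199) = 1/(198950/11) = 11/198950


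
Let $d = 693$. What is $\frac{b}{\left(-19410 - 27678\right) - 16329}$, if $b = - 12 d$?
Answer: $\frac{2772}{21139} \approx 0.13113$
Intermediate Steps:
$b = -8316$ ($b = \left(-12\right) 693 = -8316$)
$\frac{b}{\left(-19410 - 27678\right) - 16329} = - \frac{8316}{\left(-19410 - 27678\right) - 16329} = - \frac{8316}{-47088 - 16329} = - \frac{8316}{-63417} = \left(-8316\right) \left(- \frac{1}{63417}\right) = \frac{2772}{21139}$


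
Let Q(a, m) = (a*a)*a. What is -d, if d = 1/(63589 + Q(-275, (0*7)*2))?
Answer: 1/20733286 ≈ 4.8232e-8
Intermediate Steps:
Q(a, m) = a³ (Q(a, m) = a²*a = a³)
d = -1/20733286 (d = 1/(63589 + (-275)³) = 1/(63589 - 20796875) = 1/(-20733286) = -1/20733286 ≈ -4.8232e-8)
-d = -1*(-1/20733286) = 1/20733286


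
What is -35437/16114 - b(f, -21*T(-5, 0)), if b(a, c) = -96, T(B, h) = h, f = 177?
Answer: 1511507/16114 ≈ 93.801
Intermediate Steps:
-35437/16114 - b(f, -21*T(-5, 0)) = -35437/16114 - 1*(-96) = -35437*1/16114 + 96 = -35437/16114 + 96 = 1511507/16114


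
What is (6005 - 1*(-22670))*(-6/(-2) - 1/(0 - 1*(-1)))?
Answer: 57350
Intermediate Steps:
(6005 - 1*(-22670))*(-6/(-2) - 1/(0 - 1*(-1))) = (6005 + 22670)*(-6*(-½) - 1/(0 + 1)) = 28675*(3 - 1/1) = 28675*(3 - 1*1) = 28675*(3 - 1) = 28675*2 = 57350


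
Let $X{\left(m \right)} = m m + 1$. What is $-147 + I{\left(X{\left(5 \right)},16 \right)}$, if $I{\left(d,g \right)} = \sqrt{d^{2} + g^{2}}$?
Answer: $-147 + 2 \sqrt{233} \approx -116.47$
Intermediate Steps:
$X{\left(m \right)} = 1 + m^{2}$ ($X{\left(m \right)} = m^{2} + 1 = 1 + m^{2}$)
$-147 + I{\left(X{\left(5 \right)},16 \right)} = -147 + \sqrt{\left(1 + 5^{2}\right)^{2} + 16^{2}} = -147 + \sqrt{\left(1 + 25\right)^{2} + 256} = -147 + \sqrt{26^{2} + 256} = -147 + \sqrt{676 + 256} = -147 + \sqrt{932} = -147 + 2 \sqrt{233}$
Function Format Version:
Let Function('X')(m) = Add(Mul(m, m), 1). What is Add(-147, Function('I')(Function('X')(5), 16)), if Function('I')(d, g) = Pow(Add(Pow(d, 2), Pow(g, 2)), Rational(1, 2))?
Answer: Add(-147, Mul(2, Pow(233, Rational(1, 2)))) ≈ -116.47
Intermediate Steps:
Function('X')(m) = Add(1, Pow(m, 2)) (Function('X')(m) = Add(Pow(m, 2), 1) = Add(1, Pow(m, 2)))
Add(-147, Function('I')(Function('X')(5), 16)) = Add(-147, Pow(Add(Pow(Add(1, Pow(5, 2)), 2), Pow(16, 2)), Rational(1, 2))) = Add(-147, Pow(Add(Pow(Add(1, 25), 2), 256), Rational(1, 2))) = Add(-147, Pow(Add(Pow(26, 2), 256), Rational(1, 2))) = Add(-147, Pow(Add(676, 256), Rational(1, 2))) = Add(-147, Pow(932, Rational(1, 2))) = Add(-147, Mul(2, Pow(233, Rational(1, 2))))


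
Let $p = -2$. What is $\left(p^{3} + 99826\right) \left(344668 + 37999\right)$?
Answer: $38197054606$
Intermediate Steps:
$\left(p^{3} + 99826\right) \left(344668 + 37999\right) = \left(\left(-2\right)^{3} + 99826\right) \left(344668 + 37999\right) = \left(-8 + 99826\right) 382667 = 99818 \cdot 382667 = 38197054606$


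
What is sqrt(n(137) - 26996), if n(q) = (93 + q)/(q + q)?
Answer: I*sqrt(506672169)/137 ≈ 164.3*I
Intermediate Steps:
n(q) = (93 + q)/(2*q) (n(q) = (93 + q)/((2*q)) = (93 + q)*(1/(2*q)) = (93 + q)/(2*q))
sqrt(n(137) - 26996) = sqrt((1/2)*(93 + 137)/137 - 26996) = sqrt((1/2)*(1/137)*230 - 26996) = sqrt(115/137 - 26996) = sqrt(-3698337/137) = I*sqrt(506672169)/137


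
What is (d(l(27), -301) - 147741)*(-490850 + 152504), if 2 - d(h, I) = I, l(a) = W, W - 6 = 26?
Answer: 49885057548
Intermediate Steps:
W = 32 (W = 6 + 26 = 32)
l(a) = 32
d(h, I) = 2 - I
(d(l(27), -301) - 147741)*(-490850 + 152504) = ((2 - 1*(-301)) - 147741)*(-490850 + 152504) = ((2 + 301) - 147741)*(-338346) = (303 - 147741)*(-338346) = -147438*(-338346) = 49885057548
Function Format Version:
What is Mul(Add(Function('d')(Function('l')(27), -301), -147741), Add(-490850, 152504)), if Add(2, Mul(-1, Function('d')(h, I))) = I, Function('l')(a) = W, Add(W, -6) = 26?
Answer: 49885057548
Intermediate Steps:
W = 32 (W = Add(6, 26) = 32)
Function('l')(a) = 32
Function('d')(h, I) = Add(2, Mul(-1, I))
Mul(Add(Function('d')(Function('l')(27), -301), -147741), Add(-490850, 152504)) = Mul(Add(Add(2, Mul(-1, -301)), -147741), Add(-490850, 152504)) = Mul(Add(Add(2, 301), -147741), -338346) = Mul(Add(303, -147741), -338346) = Mul(-147438, -338346) = 49885057548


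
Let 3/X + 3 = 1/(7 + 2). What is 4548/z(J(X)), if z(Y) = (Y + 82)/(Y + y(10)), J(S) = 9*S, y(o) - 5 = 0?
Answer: -513924/1889 ≈ -272.06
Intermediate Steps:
X = -27/26 (X = 3/(-3 + 1/(7 + 2)) = 3/(-3 + 1/9) = 3/(-26/9) = 3*(-9/26) = -27/26 ≈ -1.0385)
y(o) = 5 (y(o) = 5 + 0 = 5)
z(Y) = (82 + Y)/(5 + Y) (z(Y) = (Y + 82)/(Y + 5) = (82 + Y)/(5 + Y))
4548/z(J(X)) = 4548/(((82 + 9*(-27/26))/(5 + 9*(-27/26)))) = 4548/(((82 - 243/26)/(5 - 243/26))) = 4548/(((1889/26)/(-113/26))) = 4548/((-26/113*1889/26)) = 4548/(-1889/113) = 4548*(-113/1889) = -513924/1889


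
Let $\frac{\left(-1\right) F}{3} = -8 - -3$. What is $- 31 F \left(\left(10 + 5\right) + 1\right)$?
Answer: $-7440$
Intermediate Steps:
$F = 15$ ($F = - 3 \left(-8 - -3\right) = - 3 \left(-8 + 3\right) = \left(-3\right) \left(-5\right) = 15$)
$- 31 F \left(\left(10 + 5\right) + 1\right) = \left(-31\right) 15 \left(\left(10 + 5\right) + 1\right) = - 465 \left(15 + 1\right) = \left(-465\right) 16 = -7440$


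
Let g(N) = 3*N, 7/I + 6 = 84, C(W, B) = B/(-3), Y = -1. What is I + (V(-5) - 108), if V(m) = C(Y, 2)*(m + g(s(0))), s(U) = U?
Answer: -2719/26 ≈ -104.58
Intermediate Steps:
C(W, B) = -B/3 (C(W, B) = B*(-⅓) = -B/3)
I = 7/78 (I = 7/(-6 + 84) = 7/78 ≈ 0.089744)
V(m) = -2*m/3 (V(m) = (-⅓*2)*(m + 3*0) = -2*(m + 0)/3 = -2*m/3)
I + (V(-5) - 108) = 7/78 + (-⅔*(-5) - 108) = 7/78 + (10/3 - 108) = 7/78 - 314/3 = -2719/26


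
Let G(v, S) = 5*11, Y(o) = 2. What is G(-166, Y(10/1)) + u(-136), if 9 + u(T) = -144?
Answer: -98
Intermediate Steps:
G(v, S) = 55
u(T) = -153 (u(T) = -9 - 144 = -153)
G(-166, Y(10/1)) + u(-136) = 55 - 153 = -98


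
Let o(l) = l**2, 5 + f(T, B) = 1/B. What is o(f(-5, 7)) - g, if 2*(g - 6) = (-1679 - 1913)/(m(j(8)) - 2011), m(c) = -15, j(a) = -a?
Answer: 829204/49637 ≈ 16.705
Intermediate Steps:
f(T, B) = -5 + 1/B
g = 6976/1013 (g = 6 + ((-1679 - 1913)/(-15 - 2011))/2 = 6 + (-3592/(-2026))/2 = 6 + (-3592*(-1/2026))/2 = 6 + (1/2)*(1796/1013) = 6 + 898/1013 = 6976/1013 ≈ 6.8865)
o(f(-5, 7)) - g = (-5 + 1/7)**2 - 1*6976/1013 = (-5 + 1/7)**2 - 6976/1013 = (-34/7)**2 - 6976/1013 = 1156/49 - 6976/1013 = 829204/49637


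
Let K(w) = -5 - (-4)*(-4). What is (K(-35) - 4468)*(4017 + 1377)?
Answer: -24213666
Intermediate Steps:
K(w) = -21 (K(w) = -5 - 1*16 = -5 - 16 = -21)
(K(-35) - 4468)*(4017 + 1377) = (-21 - 4468)*(4017 + 1377) = -4489*5394 = -24213666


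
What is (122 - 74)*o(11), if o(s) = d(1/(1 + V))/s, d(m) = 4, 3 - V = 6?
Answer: 192/11 ≈ 17.455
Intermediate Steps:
V = -3 (V = 3 - 1*6 = 3 - 6 = -3)
o(s) = 4/s
(122 - 74)*o(11) = (122 - 74)*(4/11) = 48*(4*(1/11)) = 48*(4/11) = 192/11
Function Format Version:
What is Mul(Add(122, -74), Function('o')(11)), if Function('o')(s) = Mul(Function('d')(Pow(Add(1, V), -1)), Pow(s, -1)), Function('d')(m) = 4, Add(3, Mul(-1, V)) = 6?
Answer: Rational(192, 11) ≈ 17.455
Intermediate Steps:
V = -3 (V = Add(3, Mul(-1, 6)) = Add(3, -6) = -3)
Function('o')(s) = Mul(4, Pow(s, -1))
Mul(Add(122, -74), Function('o')(11)) = Mul(Add(122, -74), Mul(4, Pow(11, -1))) = Mul(48, Mul(4, Rational(1, 11))) = Mul(48, Rational(4, 11)) = Rational(192, 11)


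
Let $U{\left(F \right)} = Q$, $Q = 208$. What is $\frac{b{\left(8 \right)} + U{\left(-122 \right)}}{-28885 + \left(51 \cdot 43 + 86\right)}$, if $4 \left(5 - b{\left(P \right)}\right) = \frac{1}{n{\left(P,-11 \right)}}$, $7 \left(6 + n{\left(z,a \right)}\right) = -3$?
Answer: $- \frac{38347}{4789080} \approx -0.0080072$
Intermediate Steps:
$U{\left(F \right)} = 208$
$n{\left(z,a \right)} = - \frac{45}{7}$ ($n{\left(z,a \right)} = -6 + \frac{1}{7} \left(-3\right) = -6 - \frac{3}{7} = - \frac{45}{7}$)
$b{\left(P \right)} = \frac{907}{180}$ ($b{\left(P \right)} = 5 - \frac{1}{4 \left(- \frac{45}{7}\right)} = 5 - - \frac{7}{180} = 5 + \frac{7}{180} = \frac{907}{180}$)
$\frac{b{\left(8 \right)} + U{\left(-122 \right)}}{-28885 + \left(51 \cdot 43 + 86\right)} = \frac{\frac{907}{180} + 208}{-28885 + \left(51 \cdot 43 + 86\right)} = \frac{38347}{180 \left(-28885 + \left(2193 + 86\right)\right)} = \frac{38347}{180 \left(-28885 + 2279\right)} = \frac{38347}{180 \left(-26606\right)} = \frac{38347}{180} \left(- \frac{1}{26606}\right) = - \frac{38347}{4789080}$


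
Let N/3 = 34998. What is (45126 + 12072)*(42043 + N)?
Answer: 8410222326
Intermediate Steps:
N = 104994 (N = 3*34998 = 104994)
(45126 + 12072)*(42043 + N) = (45126 + 12072)*(42043 + 104994) = 57198*147037 = 8410222326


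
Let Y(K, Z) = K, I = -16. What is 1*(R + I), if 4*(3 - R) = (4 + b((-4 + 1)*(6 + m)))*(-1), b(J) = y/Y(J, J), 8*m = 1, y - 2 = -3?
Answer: -1762/147 ≈ -11.986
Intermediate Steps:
y = -1 (y = 2 - 3 = -1)
m = ⅛ (m = (⅛)*1 = ⅛ ≈ 0.12500)
b(J) = -1/J
R = 590/147 (R = 3 - (4 - 1/((-4 + 1)*(6 + ⅛)))*(-1)/4 = 3 - (4 - 1/((-3*49/8)))*(-1)/4 = 3 - (4 - 1/(-147/8))*(-1)/4 = 3 - (4 - 1*(-8/147))*(-1)/4 = 3 - (4 + 8/147)*(-1)/4 = 3 - 149*(-1)/147 = 3 - ¼*(-596/147) = 3 + 149/147 = 590/147 ≈ 4.0136)
1*(R + I) = 1*(590/147 - 16) = 1*(-1762/147) = -1762/147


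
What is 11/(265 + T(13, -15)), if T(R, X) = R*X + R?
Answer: 11/83 ≈ 0.13253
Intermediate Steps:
T(R, X) = R + R*X
11/(265 + T(13, -15)) = 11/(265 + 13*(1 - 15)) = 11/(265 + 13*(-14)) = 11/(265 - 182) = 11/83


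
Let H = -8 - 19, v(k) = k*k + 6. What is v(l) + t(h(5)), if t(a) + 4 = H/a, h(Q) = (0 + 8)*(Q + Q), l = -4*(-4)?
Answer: 20613/80 ≈ 257.66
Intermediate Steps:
l = 16
v(k) = 6 + k² (v(k) = k² + 6 = 6 + k²)
H = -27
h(Q) = 16*Q (h(Q) = 8*(2*Q) = 16*Q)
t(a) = -4 - 27/a
v(l) + t(h(5)) = (6 + 16²) + (-4 - 27/(16*5)) = (6 + 256) + (-4 - 27/80) = 262 + (-4 - 27*1/80) = 262 + (-4 - 27/80) = 262 - 347/80 = 20613/80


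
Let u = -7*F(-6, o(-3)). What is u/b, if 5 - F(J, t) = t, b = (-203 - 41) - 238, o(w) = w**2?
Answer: -14/241 ≈ -0.058091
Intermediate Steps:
b = -482 (b = -244 - 238 = -482)
F(J, t) = 5 - t
u = 28 (u = -7*(5 - 1*(-3)**2) = -7*(5 - 1*9) = -7*(5 - 9) = -7*(-4) = 28)
u/b = 28/(-482) = 28*(-1/482) = -14/241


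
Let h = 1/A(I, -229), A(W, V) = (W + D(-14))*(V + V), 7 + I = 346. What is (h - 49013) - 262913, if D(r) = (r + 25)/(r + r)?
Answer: -677237822988/2171149 ≈ -3.1193e+5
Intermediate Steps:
I = 339 (I = -7 + 346 = 339)
D(r) = (25 + r)/(2*r) (D(r) = (25 + r)/((2*r)) = (25 + r)*(1/(2*r)) = (25 + r)/(2*r))
A(W, V) = 2*V*(-11/28 + W) (A(W, V) = (W + (½)*(25 - 14)/(-14))*(V + V) = (W + (½)*(-1/14)*11)*(2*V) = (W - 11/28)*(2*V) = (-11/28 + W)*(2*V) = 2*V*(-11/28 + W))
h = -14/2171149 (h = 1/((1/14)*(-229)*(-11 + 28*339)) = 1/((1/14)*(-229)*(-11 + 9492)) = 1/((1/14)*(-229)*9481) = 1/(-2171149/14) = -14/2171149 ≈ -6.4482e-6)
(h - 49013) - 262913 = (-14/2171149 - 49013) - 262913 = -106414525951/2171149 - 262913 = -677237822988/2171149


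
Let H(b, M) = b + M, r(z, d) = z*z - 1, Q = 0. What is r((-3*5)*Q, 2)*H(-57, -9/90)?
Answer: 571/10 ≈ 57.100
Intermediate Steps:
r(z, d) = -1 + z² (r(z, d) = z² - 1 = -1 + z²)
H(b, M) = M + b
r((-3*5)*Q, 2)*H(-57, -9/90) = (-1 + (-3*5*0)²)*(-9/90 - 57) = (-1 + (-15*0)²)*(-9*1/90 - 57) = (-1 + 0²)*(-⅒ - 57) = (-1 + 0)*(-571/10) = -1*(-571/10) = 571/10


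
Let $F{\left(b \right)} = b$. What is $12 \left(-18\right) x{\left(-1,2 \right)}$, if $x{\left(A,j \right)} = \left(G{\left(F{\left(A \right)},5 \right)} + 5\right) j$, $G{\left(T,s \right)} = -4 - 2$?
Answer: $432$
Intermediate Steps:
$G{\left(T,s \right)} = -6$
$x{\left(A,j \right)} = - j$ ($x{\left(A,j \right)} = \left(-6 + 5\right) j = - j$)
$12 \left(-18\right) x{\left(-1,2 \right)} = 12 \left(-18\right) \left(\left(-1\right) 2\right) = \left(-216\right) \left(-2\right) = 432$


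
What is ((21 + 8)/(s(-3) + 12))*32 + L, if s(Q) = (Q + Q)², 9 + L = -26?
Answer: -47/3 ≈ -15.667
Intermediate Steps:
L = -35 (L = -9 - 26 = -35)
s(Q) = 4*Q² (s(Q) = (2*Q)² = 4*Q²)
((21 + 8)/(s(-3) + 12))*32 + L = ((21 + 8)/(4*(-3)² + 12))*32 - 35 = (29/(4*9 + 12))*32 - 35 = (29/(36 + 12))*32 - 35 = (29/48)*32 - 35 = 58/3 - 35 = -47/3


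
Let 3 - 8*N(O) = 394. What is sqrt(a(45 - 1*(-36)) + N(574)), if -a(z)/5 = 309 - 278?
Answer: I*sqrt(3262)/4 ≈ 14.278*I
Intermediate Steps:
N(O) = -391/8 (N(O) = 3/8 - 1/8*394 = 3/8 - 197/4 = -391/8)
a(z) = -155 (a(z) = -5*(309 - 278) = -5*31 = -155)
sqrt(a(45 - 1*(-36)) + N(574)) = sqrt(-155 - 391/8) = sqrt(-1631/8) = I*sqrt(3262)/4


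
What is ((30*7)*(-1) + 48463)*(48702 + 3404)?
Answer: 2514270818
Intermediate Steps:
((30*7)*(-1) + 48463)*(48702 + 3404) = (210*(-1) + 48463)*52106 = (-210 + 48463)*52106 = 48253*52106 = 2514270818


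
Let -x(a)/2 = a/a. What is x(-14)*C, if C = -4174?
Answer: 8348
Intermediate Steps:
x(a) = -2 (x(a) = -2*a/a = -2*1 = -2)
x(-14)*C = -2*(-4174) = 8348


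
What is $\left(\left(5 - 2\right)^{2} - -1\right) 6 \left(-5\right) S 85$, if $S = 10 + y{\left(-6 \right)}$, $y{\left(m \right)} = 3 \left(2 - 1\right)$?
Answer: $-331500$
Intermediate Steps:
$y{\left(m \right)} = 3$ ($y{\left(m \right)} = 3 \cdot 1 = 3$)
$S = 13$ ($S = 10 + 3 = 13$)
$\left(\left(5 - 2\right)^{2} - -1\right) 6 \left(-5\right) S 85 = \left(\left(5 - 2\right)^{2} - -1\right) 6 \left(-5\right) 13 \cdot 85 = \left(3^{2} + 1\right) 6 \left(-5\right) 13 \cdot 85 = \left(9 + 1\right) 6 \left(-5\right) 13 \cdot 85 = 10 \cdot 6 \left(-5\right) 13 \cdot 85 = 60 \left(-5\right) 13 \cdot 85 = \left(-300\right) 13 \cdot 85 = \left(-3900\right) 85 = -331500$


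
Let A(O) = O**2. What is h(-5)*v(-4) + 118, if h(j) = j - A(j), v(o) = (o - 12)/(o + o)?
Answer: 58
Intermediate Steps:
v(o) = (-12 + o)/(2*o) (v(o) = (-12 + o)/((2*o)) = (-12 + o)*(1/(2*o)) = (-12 + o)/(2*o))
h(j) = j - j**2
h(-5)*v(-4) + 118 = (-5*(1 - 1*(-5)))*((1/2)*(-12 - 4)/(-4)) + 118 = (-5*(1 + 5))*((1/2)*(-1/4)*(-16)) + 118 = -5*6*2 + 118 = -30*2 + 118 = -60 + 118 = 58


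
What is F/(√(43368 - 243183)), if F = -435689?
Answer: 435689*I*√199815/199815 ≈ 974.68*I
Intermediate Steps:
F/(√(43368 - 243183)) = -435689/√(43368 - 243183) = -435689*(-I*√199815/199815) = -(-435689)*I*√199815/199815 = 435689*I*√199815/199815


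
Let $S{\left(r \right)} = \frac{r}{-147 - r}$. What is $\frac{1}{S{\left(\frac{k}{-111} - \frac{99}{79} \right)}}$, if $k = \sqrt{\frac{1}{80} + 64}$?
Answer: $\frac{124843865849}{1069854391} - \frac{135779196 \sqrt{2845}}{1069854391} \approx 109.92$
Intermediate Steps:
$k = \frac{3 \sqrt{2845}}{20}$ ($k = \sqrt{\frac{1}{80} + 64} = \sqrt{\frac{5121}{80}} = \frac{3 \sqrt{2845}}{20} \approx 8.0008$)
$\frac{1}{S{\left(\frac{k}{-111} - \frac{99}{79} \right)}} = \frac{1}{\left(-1\right) \left(\frac{\frac{3}{20} \sqrt{2845}}{-111} - \frac{99}{79}\right) \frac{1}{147 - \left(\frac{99}{79} - \frac{\frac{3}{20} \sqrt{2845}}{-111}\right)}} = \frac{1}{\left(-1\right) \left(\frac{3 \sqrt{2845}}{20} \left(- \frac{1}{111}\right) - \frac{99}{79}\right) \frac{1}{147 - \left(\frac{99}{79} - \frac{3 \sqrt{2845}}{20} \left(- \frac{1}{111}\right)\right)}} = \frac{1}{\left(-1\right) \left(- \frac{\sqrt{2845}}{740} - \frac{99}{79}\right) \frac{1}{147 - \left(\frac{99}{79} + \frac{\sqrt{2845}}{740}\right)}} = \frac{1}{\left(-1\right) \left(- \frac{99}{79} - \frac{\sqrt{2845}}{740}\right) \frac{1}{147 - \left(\frac{99}{79} + \frac{\sqrt{2845}}{740}\right)}} = \frac{1}{\left(-1\right) \left(- \frac{99}{79} - \frac{\sqrt{2845}}{740}\right) \frac{1}{\frac{11514}{79} - \frac{\sqrt{2845}}{740}}} = \frac{1}{\left(-1\right) \frac{1}{\frac{11514}{79} - \frac{\sqrt{2845}}{740}} \left(- \frac{99}{79} - \frac{\sqrt{2845}}{740}\right)} = - \frac{\frac{11514}{79} - \frac{\sqrt{2845}}{740}}{- \frac{99}{79} - \frac{\sqrt{2845}}{740}}$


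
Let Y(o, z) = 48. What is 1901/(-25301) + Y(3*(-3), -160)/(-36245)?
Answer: -70116193/917034745 ≈ -0.076460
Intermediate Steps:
1901/(-25301) + Y(3*(-3), -160)/(-36245) = 1901/(-25301) + 48/(-36245) = 1901*(-1/25301) + 48*(-1/36245) = -1901/25301 - 48/36245 = -70116193/917034745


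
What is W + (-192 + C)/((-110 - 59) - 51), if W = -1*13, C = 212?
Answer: -144/11 ≈ -13.091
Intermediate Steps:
W = -13
W + (-192 + C)/((-110 - 59) - 51) = -13 + (-192 + 212)/((-110 - 59) - 51) = -13 + 20/(-169 - 51) = -13 + 20/(-220) = -13 + 20*(-1/220) = -13 - 1/11 = -144/11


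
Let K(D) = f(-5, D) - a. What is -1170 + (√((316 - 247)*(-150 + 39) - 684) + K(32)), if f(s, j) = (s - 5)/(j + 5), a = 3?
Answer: -43411/37 + 9*I*√103 ≈ -1173.3 + 91.34*I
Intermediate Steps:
f(s, j) = (-5 + s)/(5 + j)
K(D) = -3 - 10/(5 + D) (K(D) = (-5 - 5)/(5 + D) - 1*3 = -10/(5 + D) - 3 = -3 - 10/(5 + D))
-1170 + (√((316 - 247)*(-150 + 39) - 684) + K(32)) = -1170 + (√((316 - 247)*(-150 + 39) - 684) + (-25 - 3*32)/(5 + 32)) = -1170 + (√(69*(-111) - 684) + (-25 - 96)/37) = -1170 + (√(-7659 - 684) + (1/37)*(-121)) = -1170 + (√(-8343) - 121/37) = -1170 + (9*I*√103 - 121/37) = -1170 + (-121/37 + 9*I*√103) = -43411/37 + 9*I*√103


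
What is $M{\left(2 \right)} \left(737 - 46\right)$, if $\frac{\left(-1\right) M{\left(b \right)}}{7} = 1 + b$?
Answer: $-14511$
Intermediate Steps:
$M{\left(b \right)} = -7 - 7 b$ ($M{\left(b \right)} = - 7 \left(1 + b\right) = -7 - 7 b$)
$M{\left(2 \right)} \left(737 - 46\right) = \left(-7 - 14\right) \left(737 - 46\right) = \left(-21\right) 691 = -14511$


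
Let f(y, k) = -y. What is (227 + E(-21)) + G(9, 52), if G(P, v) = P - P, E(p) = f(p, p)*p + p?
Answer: -235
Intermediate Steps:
E(p) = p - p**2 (E(p) = (-p)*p + p = -p**2 + p = p - p**2)
G(P, v) = 0
(227 + E(-21)) + G(9, 52) = (227 - 21*(1 - 1*(-21))) + 0 = (227 - 21*(1 + 21)) + 0 = (227 - 21*22) + 0 = (227 - 462) + 0 = -235 + 0 = -235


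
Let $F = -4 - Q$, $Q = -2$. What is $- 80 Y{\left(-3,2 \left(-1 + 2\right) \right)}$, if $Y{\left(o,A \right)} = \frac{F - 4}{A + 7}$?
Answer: $\frac{160}{3} \approx 53.333$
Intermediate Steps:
$F = -2$ ($F = -4 - -2 = -4 + 2 = -2$)
$Y{\left(o,A \right)} = - \frac{6}{7 + A}$ ($Y{\left(o,A \right)} = \frac{-2 - 4}{A + 7} = - \frac{6}{7 + A}$)
$- 80 Y{\left(-3,2 \left(-1 + 2\right) \right)} = - 80 \left(- \frac{6}{7 + 2 \left(-1 + 2\right)}\right) = - 80 \left(- \frac{6}{7 + 2 \cdot 1}\right) = - 80 \left(- \frac{6}{7 + 2}\right) = - 80 \left(- \frac{6}{9}\right) = - 80 \left(\left(-6\right) \frac{1}{9}\right) = \left(-80\right) \left(- \frac{2}{3}\right) = \frac{160}{3}$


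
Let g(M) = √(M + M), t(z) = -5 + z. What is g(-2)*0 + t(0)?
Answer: -5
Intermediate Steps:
g(M) = √2*√M (g(M) = √(2*M) = √2*√M)
g(-2)*0 + t(0) = (√2*√(-2))*0 + (-5 + 0) = (√2*(I*√2))*0 - 5 = (2*I)*0 - 5 = 0 - 5 = -5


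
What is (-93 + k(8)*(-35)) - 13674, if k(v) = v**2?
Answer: -16007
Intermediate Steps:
(-93 + k(8)*(-35)) - 13674 = (-93 + 8**2*(-35)) - 13674 = (-93 + 64*(-35)) - 13674 = (-93 - 2240) - 13674 = -2333 - 13674 = -16007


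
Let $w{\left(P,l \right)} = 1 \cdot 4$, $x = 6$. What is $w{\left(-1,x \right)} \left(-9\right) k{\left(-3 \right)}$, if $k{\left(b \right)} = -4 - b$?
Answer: $36$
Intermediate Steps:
$w{\left(P,l \right)} = 4$
$w{\left(-1,x \right)} \left(-9\right) k{\left(-3 \right)} = 4 \left(-9\right) \left(-4 - -3\right) = - 36 \left(-4 + 3\right) = \left(-36\right) \left(-1\right) = 36$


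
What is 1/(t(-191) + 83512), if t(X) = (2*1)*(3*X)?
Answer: 1/82366 ≈ 1.2141e-5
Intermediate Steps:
t(X) = 6*X (t(X) = 2*(3*X) = 6*X)
1/(t(-191) + 83512) = 1/(6*(-191) + 83512) = 1/(-1146 + 83512) = 1/82366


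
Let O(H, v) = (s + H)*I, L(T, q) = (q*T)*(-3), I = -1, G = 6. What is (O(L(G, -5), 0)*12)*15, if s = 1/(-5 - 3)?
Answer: -32355/2 ≈ -16178.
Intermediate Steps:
s = -⅛ (s = 1/(-8) = -⅛ ≈ -0.12500)
L(T, q) = -3*T*q (L(T, q) = (T*q)*(-3) = -3*T*q)
O(H, v) = ⅛ - H (O(H, v) = (-⅛ + H)*(-1) = ⅛ - H)
(O(L(G, -5), 0)*12)*15 = ((⅛ - (-3)*6*(-5))*12)*15 = ((⅛ - 1*90)*12)*15 = ((⅛ - 90)*12)*15 = -719/8*12*15 = -2157/2*15 = -32355/2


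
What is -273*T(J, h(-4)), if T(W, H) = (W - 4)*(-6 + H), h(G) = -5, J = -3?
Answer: -21021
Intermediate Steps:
T(W, H) = (-6 + H)*(-4 + W) (T(W, H) = (-4 + W)*(-6 + H) = (-6 + H)*(-4 + W))
-273*T(J, h(-4)) = -273*(24 - 6*(-3) - 4*(-5) - 5*(-3)) = -273*(24 + 18 + 20 + 15) = -273*77 = -21021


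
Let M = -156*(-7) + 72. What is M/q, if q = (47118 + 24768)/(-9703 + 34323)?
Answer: 4776280/11981 ≈ 398.65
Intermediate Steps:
M = 1164 (M = 1092 + 72 = 1164)
q = 35943/12310 (q = 71886/24620 = 71886*(1/24620) = 35943/12310 ≈ 2.9198)
M/q = 1164/(35943/12310) = 1164*(12310/35943) = 4776280/11981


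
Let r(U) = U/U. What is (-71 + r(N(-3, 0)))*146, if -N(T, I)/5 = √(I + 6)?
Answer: -10220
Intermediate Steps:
N(T, I) = -5*√(6 + I) (N(T, I) = -5*√(I + 6) = -5*√(6 + I))
r(U) = 1
(-71 + r(N(-3, 0)))*146 = (-71 + 1)*146 = -70*146 = -10220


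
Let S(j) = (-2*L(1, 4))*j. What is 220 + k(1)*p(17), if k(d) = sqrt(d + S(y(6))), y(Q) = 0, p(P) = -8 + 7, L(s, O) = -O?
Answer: 219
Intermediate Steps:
p(P) = -1
S(j) = 8*j (S(j) = (-(-2)*4)*j = (-2*(-4))*j = 8*j)
k(d) = sqrt(d) (k(d) = sqrt(d + 8*0) = sqrt(d + 0) = sqrt(d))
220 + k(1)*p(17) = 220 + sqrt(1)*(-1) = 220 + 1*(-1) = 220 - 1 = 219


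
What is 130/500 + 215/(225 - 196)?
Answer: 11127/1450 ≈ 7.6738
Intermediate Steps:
130/500 + 215/(225 - 196) = 130*(1/500) + 215/29 = 13/50 + 215*(1/29) = 13/50 + 215/29 = 11127/1450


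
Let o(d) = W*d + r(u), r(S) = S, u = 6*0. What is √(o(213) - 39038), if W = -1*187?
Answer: I*√78869 ≈ 280.84*I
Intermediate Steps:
u = 0
W = -187
o(d) = -187*d (o(d) = -187*d + 0 = -187*d)
√(o(213) - 39038) = √(-187*213 - 39038) = √(-39831 - 39038) = √(-78869) = I*√78869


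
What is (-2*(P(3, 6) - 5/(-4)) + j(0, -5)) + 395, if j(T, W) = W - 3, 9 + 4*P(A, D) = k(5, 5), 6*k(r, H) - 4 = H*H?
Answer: 4639/12 ≈ 386.58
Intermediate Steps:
k(r, H) = ⅔ + H²/6 (k(r, H) = ⅔ + (H*H)/6 = ⅔ + H²/6)
P(A, D) = -25/24 (P(A, D) = -9/4 + (⅔ + (⅙)*5²)/4 = -9/4 + (⅔ + (⅙)*25)/4 = -9/4 + (⅔ + 25/6)/4 = -9/4 + (¼)*(29/6) = -9/4 + 29/24 = -25/24)
j(T, W) = -3 + W
(-2*(P(3, 6) - 5/(-4)) + j(0, -5)) + 395 = (-2*(-25/24 - 5/(-4)) + (-3 - 5)) + 395 = (-2*(-25/24 - 5*(-1)/4) - 8) + 395 = (-2*(-25/24 - 1*(-5/4)) - 8) + 395 = (-2*(-25/24 + 5/4) - 8) + 395 = (-2*5/24 - 8) + 395 = (-5/12 - 8) + 395 = -101/12 + 395 = 4639/12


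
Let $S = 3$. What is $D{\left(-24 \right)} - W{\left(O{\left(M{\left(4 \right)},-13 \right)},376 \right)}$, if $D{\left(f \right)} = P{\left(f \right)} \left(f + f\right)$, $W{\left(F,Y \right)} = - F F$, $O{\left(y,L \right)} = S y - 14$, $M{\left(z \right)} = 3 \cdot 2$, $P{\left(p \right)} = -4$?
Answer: $208$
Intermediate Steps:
$M{\left(z \right)} = 6$
$O{\left(y,L \right)} = -14 + 3 y$ ($O{\left(y,L \right)} = 3 y - 14 = -14 + 3 y$)
$W{\left(F,Y \right)} = - F^{2}$
$D{\left(f \right)} = - 8 f$ ($D{\left(f \right)} = - 4 \left(f + f\right) = - 4 \cdot 2 f = - 8 f$)
$D{\left(-24 \right)} - W{\left(O{\left(M{\left(4 \right)},-13 \right)},376 \right)} = \left(-8\right) \left(-24\right) - - \left(-14 + 3 \cdot 6\right)^{2} = 192 - - \left(-14 + 18\right)^{2} = 192 - - 4^{2} = 192 - \left(-1\right) 16 = 192 - -16 = 192 + 16 = 208$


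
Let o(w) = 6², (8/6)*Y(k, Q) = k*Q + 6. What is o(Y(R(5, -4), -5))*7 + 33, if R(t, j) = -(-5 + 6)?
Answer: 285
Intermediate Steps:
R(t, j) = -1 (R(t, j) = -1*1 = -1)
Y(k, Q) = 9/2 + 3*Q*k/4 (Y(k, Q) = 3*(k*Q + 6)/4 = 3*(Q*k + 6)/4 = 3*(6 + Q*k)/4 = 9/2 + 3*Q*k/4)
o(w) = 36
o(Y(R(5, -4), -5))*7 + 33 = 36*7 + 33 = 252 + 33 = 285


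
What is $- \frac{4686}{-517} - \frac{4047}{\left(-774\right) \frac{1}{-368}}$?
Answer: $- \frac{11611198}{6063} \approx -1915.1$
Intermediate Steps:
$- \frac{4686}{-517} - \frac{4047}{\left(-774\right) \frac{1}{-368}} = \left(-4686\right) \left(- \frac{1}{517}\right) - \frac{4047}{\left(-774\right) \left(- \frac{1}{368}\right)} = \frac{426}{47} - \frac{4047}{\frac{387}{184}} = \frac{426}{47} - \frac{248216}{129} = - \frac{11611198}{6063}$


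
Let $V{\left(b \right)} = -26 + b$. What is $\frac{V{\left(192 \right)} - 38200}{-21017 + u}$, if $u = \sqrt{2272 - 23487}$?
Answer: $\frac{133226763}{73622584} + \frac{6339 i \sqrt{21215}}{73622584} \approx 1.8096 + 0.012541 i$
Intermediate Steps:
$u = i \sqrt{21215}$ ($u = \sqrt{-21215} = i \sqrt{21215} \approx 145.65 i$)
$\frac{V{\left(192 \right)} - 38200}{-21017 + u} = \frac{\left(-26 + 192\right) - 38200}{-21017 + i \sqrt{21215}} = \frac{166 - 38200}{-21017 + i \sqrt{21215}} = - \frac{38034}{-21017 + i \sqrt{21215}}$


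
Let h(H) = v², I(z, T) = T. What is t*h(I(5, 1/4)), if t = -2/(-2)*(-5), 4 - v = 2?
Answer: -20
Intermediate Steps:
v = 2 (v = 4 - 1*2 = 4 - 2 = 2)
h(H) = 4 (h(H) = 2² = 4)
t = -5 (t = -2*(-½)*(-5) = 1*(-5) = -5)
t*h(I(5, 1/4)) = -5*4 = -20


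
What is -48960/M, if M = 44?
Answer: -12240/11 ≈ -1112.7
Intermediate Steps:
-48960/M = -48960/44 = -1020*12/11 = -12240/11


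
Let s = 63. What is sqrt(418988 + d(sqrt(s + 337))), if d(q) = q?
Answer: 8*sqrt(6547) ≈ 647.31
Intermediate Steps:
sqrt(418988 + d(sqrt(s + 337))) = sqrt(418988 + sqrt(63 + 337)) = sqrt(418988 + sqrt(400)) = sqrt(418988 + 20) = sqrt(419008) = 8*sqrt(6547)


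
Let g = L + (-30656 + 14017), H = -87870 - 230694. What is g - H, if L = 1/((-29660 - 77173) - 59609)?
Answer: 50253000849/166442 ≈ 3.0193e+5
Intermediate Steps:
H = -318564
L = -1/166442 (L = 1/(-106833 - 59609) = 1/(-166442) = -1/166442 ≈ -6.0081e-6)
g = -2769428439/166442 (g = -1/166442 + (-30656 + 14017) = -1/166442 - 16639 = -2769428439/166442 ≈ -16639.)
g - H = -2769428439/166442 - 1*(-318564) = -2769428439/166442 + 318564 = 50253000849/166442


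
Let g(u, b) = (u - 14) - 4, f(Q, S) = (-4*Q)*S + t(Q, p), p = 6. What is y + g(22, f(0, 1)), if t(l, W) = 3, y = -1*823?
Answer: -819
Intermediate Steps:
y = -823
f(Q, S) = 3 - 4*Q*S (f(Q, S) = (-4*Q)*S + 3 = -4*Q*S + 3 = 3 - 4*Q*S)
g(u, b) = -18 + u (g(u, b) = (-14 + u) - 4 = -18 + u)
y + g(22, f(0, 1)) = -823 + (-18 + 22) = -823 + 4 = -819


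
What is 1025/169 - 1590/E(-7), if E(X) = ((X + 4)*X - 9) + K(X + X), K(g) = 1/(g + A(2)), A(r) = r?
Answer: -236765/1859 ≈ -127.36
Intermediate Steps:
K(g) = 1/(2 + g) (K(g) = 1/(g + 2) = 1/(2 + g))
E(X) = -9 + 1/(2 + 2*X) + X*(4 + X) (E(X) = ((X + 4)*X - 9) + 1/(2 + (X + X)) = ((4 + X)*X - 9) + 1/(2 + 2*X) = (X*(4 + X) - 9) + 1/(2 + 2*X) = (-9 + X*(4 + X)) + 1/(2 + 2*X) = -9 + 1/(2 + 2*X) + X*(4 + X))
1025/169 - 1590/E(-7) = 1025/169 - 1590*(1 - 7)/(1/2 + (1 - 7)*(-9 + (-7)**2 + 4*(-7))) = 1025*(1/169) - 1590*(-6/(1/2 - 6*(-9 + 49 - 28))) = 1025/169 - 1590*(-6/(1/2 - 6*12)) = 1025/169 - 1590*(-6/(1/2 - 72)) = 1025/169 - 1590/((-1/6*(-143/2))) = 1025/169 - 1590/143/12 = 1025/169 - 1590*12/143 = 1025/169 - 19080/143 = -236765/1859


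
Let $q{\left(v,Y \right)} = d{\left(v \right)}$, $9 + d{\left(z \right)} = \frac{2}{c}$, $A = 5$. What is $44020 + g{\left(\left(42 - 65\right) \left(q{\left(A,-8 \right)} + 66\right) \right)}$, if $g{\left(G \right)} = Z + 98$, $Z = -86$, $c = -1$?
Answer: $44032$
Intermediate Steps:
$d{\left(z \right)} = -11$ ($d{\left(z \right)} = -9 + \frac{2}{-1} = -9 + 2 \left(-1\right) = -9 - 2 = -11$)
$q{\left(v,Y \right)} = -11$
$g{\left(G \right)} = 12$ ($g{\left(G \right)} = -86 + 98 = 12$)
$44020 + g{\left(\left(42 - 65\right) \left(q{\left(A,-8 \right)} + 66\right) \right)} = 44020 + 12 = 44032$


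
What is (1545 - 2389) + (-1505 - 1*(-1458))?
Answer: -891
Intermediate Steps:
(1545 - 2389) + (-1505 - 1*(-1458)) = -844 + (-1505 + 1458) = -844 - 47 = -891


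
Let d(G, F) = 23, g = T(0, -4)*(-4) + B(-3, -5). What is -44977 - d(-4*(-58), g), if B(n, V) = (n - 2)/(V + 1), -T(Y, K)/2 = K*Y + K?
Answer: -45000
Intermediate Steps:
T(Y, K) = -2*K - 2*K*Y (T(Y, K) = -2*(K*Y + K) = -2*(K + K*Y) = -2*K - 2*K*Y)
B(n, V) = (-2 + n)/(1 + V)
g = -123/4 (g = -2*(-4)*(1 + 0)*(-4) + (-2 - 3)/(1 - 5) = -2*(-4)*1*(-4) - 5/(-4) = 8*(-4) - ¼*(-5) = -32 + 5/4 = -123/4 ≈ -30.750)
-44977 - d(-4*(-58), g) = -44977 - 1*23 = -44977 - 23 = -45000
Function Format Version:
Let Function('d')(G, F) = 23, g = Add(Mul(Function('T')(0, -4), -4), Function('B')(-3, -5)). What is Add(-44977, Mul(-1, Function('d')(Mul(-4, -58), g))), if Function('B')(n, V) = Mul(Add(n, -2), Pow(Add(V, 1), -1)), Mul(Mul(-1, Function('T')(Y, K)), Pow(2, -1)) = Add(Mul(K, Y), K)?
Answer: -45000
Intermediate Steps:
Function('T')(Y, K) = Add(Mul(-2, K), Mul(-2, K, Y)) (Function('T')(Y, K) = Mul(-2, Add(Mul(K, Y), K)) = Mul(-2, Add(K, Mul(K, Y))) = Add(Mul(-2, K), Mul(-2, K, Y)))
Function('B')(n, V) = Mul(Pow(Add(1, V), -1), Add(-2, n)) (Function('B')(n, V) = Mul(Add(-2, n), Pow(Add(1, V), -1)) = Mul(Pow(Add(1, V), -1), Add(-2, n)))
g = Rational(-123, 4) (g = Add(Mul(Mul(-2, -4, Add(1, 0)), -4), Mul(Pow(Add(1, -5), -1), Add(-2, -3))) = Add(Mul(Mul(-2, -4, 1), -4), Mul(Pow(-4, -1), -5)) = Add(Mul(8, -4), Mul(Rational(-1, 4), -5)) = Add(-32, Rational(5, 4)) = Rational(-123, 4) ≈ -30.750)
Add(-44977, Mul(-1, Function('d')(Mul(-4, -58), g))) = Add(-44977, Mul(-1, 23)) = Add(-44977, -23) = -45000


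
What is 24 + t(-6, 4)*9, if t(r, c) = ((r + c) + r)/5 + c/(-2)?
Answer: -42/5 ≈ -8.4000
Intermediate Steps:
t(r, c) = -3*c/10 + 2*r/5 (t(r, c) = ((c + r) + r)*(⅕) + c*(-½) = (c + 2*r)*(⅕) - c/2 = (c/5 + 2*r/5) - c/2 = -3*c/10 + 2*r/5)
24 + t(-6, 4)*9 = 24 + (-3/10*4 + (⅖)*(-6))*9 = 24 + (-6/5 - 12/5)*9 = 24 - 18/5*9 = 24 - 162/5 = -42/5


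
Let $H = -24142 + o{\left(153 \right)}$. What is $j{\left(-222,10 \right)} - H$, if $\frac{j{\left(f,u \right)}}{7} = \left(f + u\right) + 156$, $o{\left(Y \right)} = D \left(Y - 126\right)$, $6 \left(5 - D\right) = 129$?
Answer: $\frac{48391}{2} \approx 24196.0$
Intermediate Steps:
$D = - \frac{33}{2}$ ($D = 5 - \frac{43}{2} = - \frac{33}{2} \approx -16.5$)
$o{\left(Y \right)} = 2079 - \frac{33 Y}{2}$ ($o{\left(Y \right)} = - \frac{33 \left(Y - 126\right)}{2} = - \frac{33 \left(-126 + Y\right)}{2} = 2079 - \frac{33 Y}{2}$)
$H = - \frac{49175}{2}$ ($H = -24142 + \left(2079 - \frac{5049}{2}\right) = -24142 - \frac{891}{2} = - \frac{49175}{2} \approx -24588.0$)
$j{\left(f,u \right)} = 1092 + 7 f + 7 u$ ($j{\left(f,u \right)} = 7 \left(\left(f + u\right) + 156\right) = 7 \left(156 + f + u\right) = 1092 + 7 f + 7 u$)
$j{\left(-222,10 \right)} - H = \left(1092 + 7 \left(-222\right) + 7 \cdot 10\right) - - \frac{49175}{2} = \left(1092 - 1554 + 70\right) + \frac{49175}{2} = -392 + \frac{49175}{2} = \frac{48391}{2}$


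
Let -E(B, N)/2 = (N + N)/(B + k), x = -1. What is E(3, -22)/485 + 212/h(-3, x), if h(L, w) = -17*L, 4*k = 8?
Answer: 518588/123675 ≈ 4.1932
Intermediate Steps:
k = 2 (k = (¼)*8 = 2)
E(B, N) = -4*N/(2 + B) (E(B, N) = -2*(N + N)/(B + 2) = -2*2*N/(2 + B) = -4*N/(2 + B))
E(3, -22)/485 + 212/h(-3, x) = -4*(-22)/(2 + 3)/485 + 212/((-17*(-3))) = -4*(-22)/5*(1/485) + 212/51 = -4*(-22)*⅕*(1/485) + 212*(1/51) = (88/5)*(1/485) + 212/51 = 88/2425 + 212/51 = 518588/123675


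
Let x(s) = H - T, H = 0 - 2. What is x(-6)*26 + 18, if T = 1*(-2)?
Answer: 18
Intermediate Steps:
T = -2
H = -2
x(s) = 0 (x(s) = -2 - 1*(-2) = -2 + 2 = 0)
x(-6)*26 + 18 = 0*26 + 18 = 0 + 18 = 18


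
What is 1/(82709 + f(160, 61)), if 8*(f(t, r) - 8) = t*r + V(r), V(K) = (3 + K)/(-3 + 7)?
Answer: 1/83939 ≈ 1.1913e-5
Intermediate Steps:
V(K) = ¾ + K/4 (V(K) = (3 + K)/4 = (3 + K)*(¼) = ¾ + K/4)
f(t, r) = 259/32 + r/32 + r*t/8 (f(t, r) = 8 + (t*r + (¾ + r/4))/8 = 8 + (r*t + (¾ + r/4))/8 = 8 + (¾ + r/4 + r*t)/8 = 8 + (3/32 + r/32 + r*t/8) = 259/32 + r/32 + r*t/8)
1/(82709 + f(160, 61)) = 1/(82709 + (259/32 + (1/32)*61 + (⅛)*61*160)) = 1/(82709 + (259/32 + 61/32 + 1220)) = 1/(82709 + 1230) = 1/83939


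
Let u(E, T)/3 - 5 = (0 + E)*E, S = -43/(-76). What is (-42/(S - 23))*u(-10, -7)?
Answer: 201096/341 ≈ 589.72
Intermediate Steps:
S = 43/76 (S = -43*(-1/76) = 43/76 ≈ 0.56579)
u(E, T) = 15 + 3*E² (u(E, T) = 15 + 3*((0 + E)*E) = 15 + 3*(E*E) = 15 + 3*E²)
(-42/(S - 23))*u(-10, -7) = (-42/(43/76 - 23))*(15 + 3*(-10)²) = (-42/(-1705/76))*(15 + 3*100) = (-76/1705*(-42))*(15 + 300) = (3192/1705)*315 = 201096/341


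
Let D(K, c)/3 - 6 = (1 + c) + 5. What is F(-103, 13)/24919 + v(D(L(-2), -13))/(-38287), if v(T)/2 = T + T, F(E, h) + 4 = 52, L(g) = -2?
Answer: 2136804/954073753 ≈ 0.0022397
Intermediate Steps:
F(E, h) = 48 (F(E, h) = -4 + 52 = 48)
D(K, c) = 36 + 3*c (D(K, c) = 18 + 3*((1 + c) + 5) = 18 + 3*(6 + c) = 18 + (18 + 3*c) = 36 + 3*c)
v(T) = 4*T (v(T) = 2*(T + T) = 2*(2*T) = 4*T)
F(-103, 13)/24919 + v(D(L(-2), -13))/(-38287) = 48/24919 + (4*(36 + 3*(-13)))/(-38287) = 48*(1/24919) + (4*(36 - 39))*(-1/38287) = 48/24919 + (4*(-3))*(-1/38287) = 48/24919 - 12*(-1/38287) = 48/24919 + 12/38287 = 2136804/954073753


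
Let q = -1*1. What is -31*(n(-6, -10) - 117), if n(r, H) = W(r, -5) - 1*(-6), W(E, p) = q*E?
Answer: 3255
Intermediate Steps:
q = -1
W(E, p) = -E
n(r, H) = 6 - r (n(r, H) = -r - 1*(-6) = -r + 6 = 6 - r)
-31*(n(-6, -10) - 117) = -31*((6 - 1*(-6)) - 117) = -31*((6 + 6) - 117) = -31*(12 - 117) = -31*(-105) = 3255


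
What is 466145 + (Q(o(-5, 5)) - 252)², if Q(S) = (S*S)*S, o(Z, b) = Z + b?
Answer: 529649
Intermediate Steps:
Q(S) = S³ (Q(S) = S²*S = S³)
466145 + (Q(o(-5, 5)) - 252)² = 466145 + ((-5 + 5)³ - 252)² = 466145 + (0³ - 252)² = 466145 + (0 - 252)² = 466145 + (-252)² = 466145 + 63504 = 529649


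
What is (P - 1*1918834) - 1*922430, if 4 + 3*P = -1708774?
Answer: -10232570/3 ≈ -3.4109e+6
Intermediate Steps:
P = -1708778/3 (P = -4/3 + (⅓)*(-1708774) = -4/3 - 1708774/3 = -1708778/3 ≈ -5.6959e+5)
(P - 1*1918834) - 1*922430 = (-1708778/3 - 1*1918834) - 1*922430 = (-1708778/3 - 1918834) - 922430 = -7465280/3 - 922430 = -10232570/3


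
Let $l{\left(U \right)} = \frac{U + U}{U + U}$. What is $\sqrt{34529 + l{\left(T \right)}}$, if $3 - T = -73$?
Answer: $\sqrt{34530} \approx 185.82$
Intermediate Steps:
$T = 76$ ($T = 3 - -73 = 3 + 73 = 76$)
$l{\left(U \right)} = 1$ ($l{\left(U \right)} = \frac{2 U}{2 U} = 2 U \frac{1}{2 U} = 1$)
$\sqrt{34529 + l{\left(T \right)}} = \sqrt{34529 + 1} = \sqrt{34530}$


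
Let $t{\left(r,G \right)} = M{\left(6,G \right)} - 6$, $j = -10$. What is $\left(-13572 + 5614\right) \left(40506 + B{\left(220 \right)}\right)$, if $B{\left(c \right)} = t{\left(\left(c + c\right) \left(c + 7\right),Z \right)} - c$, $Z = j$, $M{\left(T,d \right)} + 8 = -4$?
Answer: $-320452744$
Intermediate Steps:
$M{\left(T,d \right)} = -12$ ($M{\left(T,d \right)} = -8 - 4 = -12$)
$Z = -10$
$t{\left(r,G \right)} = -18$ ($t{\left(r,G \right)} = -12 - 6 = -18$)
$B{\left(c \right)} = -18 - c$
$\left(-13572 + 5614\right) \left(40506 + B{\left(220 \right)}\right) = \left(-13572 + 5614\right) \left(40506 - 238\right) = - 7958 \left(40506 - 238\right) = \left(-7958\right) 40268 = -320452744$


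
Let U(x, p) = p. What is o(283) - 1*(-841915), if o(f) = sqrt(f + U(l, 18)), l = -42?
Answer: 841915 + sqrt(301) ≈ 8.4193e+5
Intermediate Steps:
o(f) = sqrt(18 + f) (o(f) = sqrt(f + 18) = sqrt(18 + f))
o(283) - 1*(-841915) = sqrt(18 + 283) - 1*(-841915) = sqrt(301) + 841915 = 841915 + sqrt(301)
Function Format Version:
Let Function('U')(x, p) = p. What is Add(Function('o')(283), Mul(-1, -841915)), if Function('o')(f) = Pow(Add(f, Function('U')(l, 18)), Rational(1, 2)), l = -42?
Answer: Add(841915, Pow(301, Rational(1, 2))) ≈ 8.4193e+5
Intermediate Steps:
Function('o')(f) = Pow(Add(18, f), Rational(1, 2)) (Function('o')(f) = Pow(Add(f, 18), Rational(1, 2)) = Pow(Add(18, f), Rational(1, 2)))
Add(Function('o')(283), Mul(-1, -841915)) = Add(Pow(Add(18, 283), Rational(1, 2)), Mul(-1, -841915)) = Add(Pow(301, Rational(1, 2)), 841915) = Add(841915, Pow(301, Rational(1, 2)))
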